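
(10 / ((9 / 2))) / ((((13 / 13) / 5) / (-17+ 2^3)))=-100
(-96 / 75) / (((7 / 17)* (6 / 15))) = -272 / 35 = -7.77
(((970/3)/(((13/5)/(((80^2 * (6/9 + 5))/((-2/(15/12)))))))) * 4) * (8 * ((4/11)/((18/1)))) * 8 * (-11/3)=168857600000/3159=53452864.83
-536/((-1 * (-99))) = -536/99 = -5.41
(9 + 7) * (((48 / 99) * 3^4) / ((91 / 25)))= 172.63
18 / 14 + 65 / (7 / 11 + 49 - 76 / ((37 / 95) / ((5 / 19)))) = -178903 / 4886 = -36.62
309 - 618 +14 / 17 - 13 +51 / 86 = -468693 / 1462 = -320.58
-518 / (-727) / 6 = 259 / 2181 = 0.12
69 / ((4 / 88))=1518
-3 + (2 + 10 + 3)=12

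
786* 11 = 8646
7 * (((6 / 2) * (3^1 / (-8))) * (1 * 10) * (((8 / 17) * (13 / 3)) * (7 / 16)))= -9555 / 136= -70.26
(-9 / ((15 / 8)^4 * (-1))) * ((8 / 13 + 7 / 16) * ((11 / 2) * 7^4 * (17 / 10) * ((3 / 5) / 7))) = 299666752 / 203125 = 1475.28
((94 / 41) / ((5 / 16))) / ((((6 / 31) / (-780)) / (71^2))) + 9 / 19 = -116105602127 / 779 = -149044418.65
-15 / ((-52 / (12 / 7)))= 45 / 91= 0.49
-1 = -1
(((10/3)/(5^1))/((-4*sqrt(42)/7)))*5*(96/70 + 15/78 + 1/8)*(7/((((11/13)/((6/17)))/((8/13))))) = -2.73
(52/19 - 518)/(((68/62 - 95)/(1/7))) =303490/387163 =0.78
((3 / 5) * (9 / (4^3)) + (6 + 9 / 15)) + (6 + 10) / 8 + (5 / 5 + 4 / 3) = 10577 / 960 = 11.02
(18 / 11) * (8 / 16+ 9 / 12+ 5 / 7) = 45 / 14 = 3.21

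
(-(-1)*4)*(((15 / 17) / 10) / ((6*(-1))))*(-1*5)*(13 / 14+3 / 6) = 50 / 119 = 0.42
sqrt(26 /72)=sqrt(13) /6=0.60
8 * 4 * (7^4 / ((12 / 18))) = 115248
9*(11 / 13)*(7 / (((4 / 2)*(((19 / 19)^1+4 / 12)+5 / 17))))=35343 / 2158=16.38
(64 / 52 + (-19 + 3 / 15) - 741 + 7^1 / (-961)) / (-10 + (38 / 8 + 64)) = -189537928 / 14679275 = -12.91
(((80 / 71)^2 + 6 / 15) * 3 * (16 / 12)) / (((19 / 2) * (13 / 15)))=1009968 / 1245127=0.81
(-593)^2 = 351649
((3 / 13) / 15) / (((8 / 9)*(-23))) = -9 / 11960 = -0.00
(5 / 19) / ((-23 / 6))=-30 / 437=-0.07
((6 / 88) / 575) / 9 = 1 / 75900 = 0.00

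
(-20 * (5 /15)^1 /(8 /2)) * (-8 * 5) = 200 /3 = 66.67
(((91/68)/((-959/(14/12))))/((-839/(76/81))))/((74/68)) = 1729/1033452513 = 0.00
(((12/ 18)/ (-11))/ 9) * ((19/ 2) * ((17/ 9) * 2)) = -646/ 2673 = -0.24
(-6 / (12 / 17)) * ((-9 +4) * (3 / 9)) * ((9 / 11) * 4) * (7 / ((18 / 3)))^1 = 595 / 11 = 54.09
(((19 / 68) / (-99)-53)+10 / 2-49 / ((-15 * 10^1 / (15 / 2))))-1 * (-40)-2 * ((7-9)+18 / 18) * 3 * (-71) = -3631517 / 8415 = -431.55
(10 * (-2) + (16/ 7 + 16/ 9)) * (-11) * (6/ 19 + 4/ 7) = 155.53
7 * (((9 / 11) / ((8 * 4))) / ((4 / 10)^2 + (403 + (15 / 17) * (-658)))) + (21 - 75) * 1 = -1433363031 / 26543264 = -54.00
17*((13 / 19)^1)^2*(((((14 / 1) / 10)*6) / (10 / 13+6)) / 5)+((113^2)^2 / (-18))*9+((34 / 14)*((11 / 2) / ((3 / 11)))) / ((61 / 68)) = -41469852790405301 / 508685100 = -81523623.93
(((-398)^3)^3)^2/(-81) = -62790696047446653538762573259506837911345823744/81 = -775193778363538932577315700000000000000000000.00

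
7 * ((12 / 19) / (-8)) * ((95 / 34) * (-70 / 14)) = 7.72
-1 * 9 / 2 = -9 / 2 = -4.50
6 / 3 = 2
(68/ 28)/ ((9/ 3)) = 17/ 21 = 0.81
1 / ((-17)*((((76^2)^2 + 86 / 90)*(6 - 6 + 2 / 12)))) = -270 / 25522065371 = -0.00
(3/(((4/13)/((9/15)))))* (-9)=-52.65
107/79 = 1.35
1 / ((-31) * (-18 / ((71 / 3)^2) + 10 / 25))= -0.09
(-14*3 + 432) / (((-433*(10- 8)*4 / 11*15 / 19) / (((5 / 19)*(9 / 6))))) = -2145 / 3464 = -0.62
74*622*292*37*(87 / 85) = 43263926544 / 85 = 508987371.11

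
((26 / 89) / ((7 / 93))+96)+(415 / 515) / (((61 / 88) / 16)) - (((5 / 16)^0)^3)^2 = 459857921 / 3914309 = 117.48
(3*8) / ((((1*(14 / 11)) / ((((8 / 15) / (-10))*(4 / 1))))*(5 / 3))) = -2112 / 875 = -2.41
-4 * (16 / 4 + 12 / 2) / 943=-40 / 943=-0.04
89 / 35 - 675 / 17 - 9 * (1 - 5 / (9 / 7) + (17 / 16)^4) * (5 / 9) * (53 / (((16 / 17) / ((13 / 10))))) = 6219083095829 / 11230248960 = 553.78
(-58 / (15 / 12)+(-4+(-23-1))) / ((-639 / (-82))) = -10168 / 1065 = -9.55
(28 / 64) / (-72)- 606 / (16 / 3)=-130903 / 1152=-113.63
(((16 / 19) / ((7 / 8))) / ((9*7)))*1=128 / 8379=0.02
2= 2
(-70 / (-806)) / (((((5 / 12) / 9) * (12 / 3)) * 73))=189 / 29419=0.01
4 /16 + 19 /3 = 79 /12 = 6.58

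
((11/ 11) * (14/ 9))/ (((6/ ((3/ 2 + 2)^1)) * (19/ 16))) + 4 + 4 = 4496/ 513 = 8.76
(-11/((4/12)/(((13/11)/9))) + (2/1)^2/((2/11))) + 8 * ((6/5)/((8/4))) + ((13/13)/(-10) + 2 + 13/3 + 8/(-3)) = 26.03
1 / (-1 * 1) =-1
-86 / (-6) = 43 / 3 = 14.33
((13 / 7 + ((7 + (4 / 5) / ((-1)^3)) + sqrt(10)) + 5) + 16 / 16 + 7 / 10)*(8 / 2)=4*sqrt(10) + 2066 / 35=71.68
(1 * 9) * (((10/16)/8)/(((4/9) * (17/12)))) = 1215/1088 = 1.12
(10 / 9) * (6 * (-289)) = -5780 / 3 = -1926.67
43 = 43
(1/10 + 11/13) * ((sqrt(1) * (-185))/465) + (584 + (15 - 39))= 2255283/4030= 559.62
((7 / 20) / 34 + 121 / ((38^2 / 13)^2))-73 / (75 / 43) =-111215672483 / 2658548400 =-41.83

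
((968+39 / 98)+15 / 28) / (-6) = -161.49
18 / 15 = 6 / 5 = 1.20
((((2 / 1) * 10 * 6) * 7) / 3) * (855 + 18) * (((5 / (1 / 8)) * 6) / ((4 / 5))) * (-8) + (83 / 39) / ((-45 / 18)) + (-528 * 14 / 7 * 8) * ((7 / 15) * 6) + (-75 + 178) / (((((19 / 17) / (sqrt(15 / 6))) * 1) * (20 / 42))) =-114402532774 / 195 + 36771 * sqrt(10) / 380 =-586679349.25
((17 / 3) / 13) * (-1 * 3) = -17 / 13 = -1.31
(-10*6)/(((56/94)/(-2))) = 1410/7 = 201.43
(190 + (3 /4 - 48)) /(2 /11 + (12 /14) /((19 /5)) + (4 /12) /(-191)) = 478668729 /1360180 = 351.92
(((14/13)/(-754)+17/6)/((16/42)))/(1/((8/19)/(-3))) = -582925/558714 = -1.04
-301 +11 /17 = -300.35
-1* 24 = -24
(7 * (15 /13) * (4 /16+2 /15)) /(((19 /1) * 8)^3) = 161 /182614016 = 0.00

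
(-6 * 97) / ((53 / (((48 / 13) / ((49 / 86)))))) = -2402496 / 33761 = -71.16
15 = 15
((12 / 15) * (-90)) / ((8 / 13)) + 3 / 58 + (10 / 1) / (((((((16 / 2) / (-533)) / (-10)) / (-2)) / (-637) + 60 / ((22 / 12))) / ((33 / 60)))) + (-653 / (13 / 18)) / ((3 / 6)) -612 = -40313269909673 / 15889583372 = -2537.09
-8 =-8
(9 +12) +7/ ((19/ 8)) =455/ 19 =23.95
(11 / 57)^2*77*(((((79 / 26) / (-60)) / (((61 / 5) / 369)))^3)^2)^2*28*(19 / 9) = 570526142557843513929751885016352505614656474238339 / 20186066579069433339682871467846196289807056896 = 28263.36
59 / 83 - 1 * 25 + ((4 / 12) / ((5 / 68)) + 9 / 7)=-160967 / 8715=-18.47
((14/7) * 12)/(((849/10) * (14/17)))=680/1981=0.34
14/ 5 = 2.80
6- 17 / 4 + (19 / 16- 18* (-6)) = 1775 / 16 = 110.94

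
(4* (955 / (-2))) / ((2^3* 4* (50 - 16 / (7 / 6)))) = -6685 / 4064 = -1.64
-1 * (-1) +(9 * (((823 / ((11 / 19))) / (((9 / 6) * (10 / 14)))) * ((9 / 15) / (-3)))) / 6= -109184 / 275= -397.03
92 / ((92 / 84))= 84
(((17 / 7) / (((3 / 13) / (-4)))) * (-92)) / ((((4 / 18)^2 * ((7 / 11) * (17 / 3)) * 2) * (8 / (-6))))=-799227 / 98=-8155.38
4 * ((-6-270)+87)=-756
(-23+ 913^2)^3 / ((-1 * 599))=-579146872336655336 / 599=-966856214251511.41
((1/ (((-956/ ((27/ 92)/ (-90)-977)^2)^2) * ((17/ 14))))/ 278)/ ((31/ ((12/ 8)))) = 13707386453464014493249221/ 95922945260464783360000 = 142.90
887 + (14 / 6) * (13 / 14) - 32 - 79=4669 / 6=778.17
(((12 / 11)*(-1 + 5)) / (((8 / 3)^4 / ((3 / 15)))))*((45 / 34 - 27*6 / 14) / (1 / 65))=-7704801 / 670208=-11.50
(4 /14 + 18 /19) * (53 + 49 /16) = 36777 /532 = 69.13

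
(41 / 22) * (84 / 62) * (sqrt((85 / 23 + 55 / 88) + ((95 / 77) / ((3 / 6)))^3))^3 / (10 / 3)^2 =359774941329 * sqrt(5755749061370) / 44642202267160960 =19.33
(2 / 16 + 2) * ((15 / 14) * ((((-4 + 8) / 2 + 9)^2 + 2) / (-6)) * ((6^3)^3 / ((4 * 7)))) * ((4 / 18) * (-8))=1463365440 / 49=29864600.82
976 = 976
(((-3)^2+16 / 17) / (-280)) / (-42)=169 / 199920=0.00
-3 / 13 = -0.23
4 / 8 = 1 / 2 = 0.50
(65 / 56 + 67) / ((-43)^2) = 3817 / 103544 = 0.04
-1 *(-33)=33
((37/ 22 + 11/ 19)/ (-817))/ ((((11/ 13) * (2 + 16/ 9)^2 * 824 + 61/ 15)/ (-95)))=3553875/ 134577323342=0.00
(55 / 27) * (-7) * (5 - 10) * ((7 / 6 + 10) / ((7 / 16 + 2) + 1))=18760 / 81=231.60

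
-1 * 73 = -73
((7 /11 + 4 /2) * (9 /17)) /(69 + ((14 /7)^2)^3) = 261 /24871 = 0.01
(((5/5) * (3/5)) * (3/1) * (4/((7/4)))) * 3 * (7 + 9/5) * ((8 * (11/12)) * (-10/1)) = -7965.26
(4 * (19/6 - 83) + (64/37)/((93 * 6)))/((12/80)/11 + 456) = -725218120/1035634329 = -0.70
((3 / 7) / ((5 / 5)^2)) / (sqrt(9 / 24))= 2 * sqrt(6) / 7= 0.70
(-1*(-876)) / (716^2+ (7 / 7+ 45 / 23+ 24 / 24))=92 / 53841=0.00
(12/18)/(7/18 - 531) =-12/9551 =-0.00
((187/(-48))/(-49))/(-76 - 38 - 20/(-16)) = -17/24108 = -0.00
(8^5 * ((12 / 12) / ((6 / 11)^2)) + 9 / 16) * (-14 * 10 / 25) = -111018551 / 180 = -616769.73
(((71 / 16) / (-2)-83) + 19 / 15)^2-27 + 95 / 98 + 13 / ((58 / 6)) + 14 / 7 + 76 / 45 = 766871318303 / 109132800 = 7026.96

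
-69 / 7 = -9.86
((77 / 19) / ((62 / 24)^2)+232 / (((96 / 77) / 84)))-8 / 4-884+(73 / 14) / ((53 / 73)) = 199873414117 / 13548178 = 14752.79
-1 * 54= -54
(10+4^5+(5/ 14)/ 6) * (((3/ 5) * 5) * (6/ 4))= 260583/ 56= 4653.27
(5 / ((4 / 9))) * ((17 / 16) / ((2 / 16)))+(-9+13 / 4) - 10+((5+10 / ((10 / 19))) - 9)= 759 / 8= 94.88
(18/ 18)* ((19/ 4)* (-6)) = -57/ 2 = -28.50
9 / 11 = 0.82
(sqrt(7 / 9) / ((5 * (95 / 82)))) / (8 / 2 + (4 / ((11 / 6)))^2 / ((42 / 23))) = 34727 * sqrt(7) / 3987150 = 0.02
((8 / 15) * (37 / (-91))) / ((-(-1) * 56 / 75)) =-185 / 637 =-0.29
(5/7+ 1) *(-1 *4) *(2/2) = -6.86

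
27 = 27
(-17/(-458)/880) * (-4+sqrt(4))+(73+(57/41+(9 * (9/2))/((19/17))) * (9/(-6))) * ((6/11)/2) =708957017/156984080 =4.52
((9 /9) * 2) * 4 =8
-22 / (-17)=22 / 17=1.29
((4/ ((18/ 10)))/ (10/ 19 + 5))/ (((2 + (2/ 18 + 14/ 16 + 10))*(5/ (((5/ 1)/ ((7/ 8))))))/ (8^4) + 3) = 19922944/ 148773093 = 0.13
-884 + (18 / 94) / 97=-884.00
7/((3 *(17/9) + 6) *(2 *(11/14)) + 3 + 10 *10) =3/52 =0.06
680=680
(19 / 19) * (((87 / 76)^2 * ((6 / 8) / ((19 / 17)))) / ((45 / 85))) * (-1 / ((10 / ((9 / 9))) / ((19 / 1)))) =-729147 / 231040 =-3.16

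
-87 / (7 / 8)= -696 / 7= -99.43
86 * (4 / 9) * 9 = 344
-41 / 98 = -0.42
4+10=14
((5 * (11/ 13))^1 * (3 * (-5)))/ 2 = -825/ 26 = -31.73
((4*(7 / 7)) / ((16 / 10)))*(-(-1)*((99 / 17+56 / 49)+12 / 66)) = 46785 / 2618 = 17.87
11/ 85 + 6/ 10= 62/ 85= 0.73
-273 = -273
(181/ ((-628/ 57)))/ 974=-10317/ 611672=-0.02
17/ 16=1.06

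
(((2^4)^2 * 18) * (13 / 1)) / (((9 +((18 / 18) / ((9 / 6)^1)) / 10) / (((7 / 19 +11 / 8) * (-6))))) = -22323600 / 323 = -69113.31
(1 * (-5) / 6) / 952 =-5 / 5712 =-0.00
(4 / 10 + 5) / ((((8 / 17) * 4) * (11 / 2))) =0.52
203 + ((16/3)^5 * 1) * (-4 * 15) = -20955077/81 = -258704.65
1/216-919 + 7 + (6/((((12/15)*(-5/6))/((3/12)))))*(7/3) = -198125/216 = -917.25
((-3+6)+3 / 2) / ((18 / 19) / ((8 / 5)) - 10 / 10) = -342 / 31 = -11.03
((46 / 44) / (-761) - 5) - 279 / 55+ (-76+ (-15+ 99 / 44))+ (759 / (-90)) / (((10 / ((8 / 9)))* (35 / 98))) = -11405164081 / 113008500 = -100.92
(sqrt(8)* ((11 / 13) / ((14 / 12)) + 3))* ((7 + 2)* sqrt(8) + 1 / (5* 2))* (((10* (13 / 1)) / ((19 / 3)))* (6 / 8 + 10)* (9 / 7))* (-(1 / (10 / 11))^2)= -428607531 / 4655 - 47623059* sqrt(2) / 186200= -92436.36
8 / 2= 4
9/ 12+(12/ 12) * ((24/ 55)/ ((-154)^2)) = 0.75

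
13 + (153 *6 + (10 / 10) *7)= 938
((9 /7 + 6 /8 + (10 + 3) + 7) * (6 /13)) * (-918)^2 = 779941062 /91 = 8570780.90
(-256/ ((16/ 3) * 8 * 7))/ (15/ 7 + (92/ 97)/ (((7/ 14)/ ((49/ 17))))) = -9894/ 87847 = -0.11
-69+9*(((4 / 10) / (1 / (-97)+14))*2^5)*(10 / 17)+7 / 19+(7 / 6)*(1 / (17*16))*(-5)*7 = -2690365475 / 42077856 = -63.94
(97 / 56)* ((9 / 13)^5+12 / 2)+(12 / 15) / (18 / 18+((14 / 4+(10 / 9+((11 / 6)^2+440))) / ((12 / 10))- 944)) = 19494327045489 / 1827548701160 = 10.67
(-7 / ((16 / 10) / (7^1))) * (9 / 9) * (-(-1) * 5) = -1225 / 8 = -153.12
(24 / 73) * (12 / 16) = 18 / 73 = 0.25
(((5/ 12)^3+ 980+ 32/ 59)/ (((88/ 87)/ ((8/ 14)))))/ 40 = 414184757/ 29905920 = 13.85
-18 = -18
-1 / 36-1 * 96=-96.03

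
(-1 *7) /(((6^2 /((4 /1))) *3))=-7 /27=-0.26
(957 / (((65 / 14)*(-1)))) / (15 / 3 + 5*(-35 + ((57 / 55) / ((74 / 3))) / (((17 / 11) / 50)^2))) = -71632407 / 17336800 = -4.13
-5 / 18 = -0.28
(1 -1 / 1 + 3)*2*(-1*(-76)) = 456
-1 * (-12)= 12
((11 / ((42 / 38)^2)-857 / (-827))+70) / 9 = 29191444 / 3282363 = 8.89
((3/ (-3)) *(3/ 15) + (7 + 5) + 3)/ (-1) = -14.80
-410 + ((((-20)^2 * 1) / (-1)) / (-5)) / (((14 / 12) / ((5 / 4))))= -2270 / 7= -324.29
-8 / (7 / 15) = -120 / 7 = -17.14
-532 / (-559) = 532 / 559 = 0.95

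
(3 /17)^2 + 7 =2032 /289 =7.03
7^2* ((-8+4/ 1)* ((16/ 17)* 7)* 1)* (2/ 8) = -5488/ 17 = -322.82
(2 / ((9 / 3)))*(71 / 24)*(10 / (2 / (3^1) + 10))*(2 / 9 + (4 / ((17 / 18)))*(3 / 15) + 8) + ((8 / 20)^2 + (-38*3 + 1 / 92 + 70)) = -27.06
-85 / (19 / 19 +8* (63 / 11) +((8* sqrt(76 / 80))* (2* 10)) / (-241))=-5593490705 / 3080318101 - 7931792* sqrt(95) / 3080318101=-1.84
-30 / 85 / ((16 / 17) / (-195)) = 585 / 8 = 73.12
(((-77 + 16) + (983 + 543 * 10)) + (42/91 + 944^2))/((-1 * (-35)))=2333470/91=25642.53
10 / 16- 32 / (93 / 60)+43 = 5699 / 248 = 22.98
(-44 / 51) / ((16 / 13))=-143 / 204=-0.70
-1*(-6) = 6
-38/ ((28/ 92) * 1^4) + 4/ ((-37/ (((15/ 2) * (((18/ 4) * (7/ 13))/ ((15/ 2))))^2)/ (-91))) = -67.10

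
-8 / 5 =-1.60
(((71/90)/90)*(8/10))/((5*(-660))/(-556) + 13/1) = 0.00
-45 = -45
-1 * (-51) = 51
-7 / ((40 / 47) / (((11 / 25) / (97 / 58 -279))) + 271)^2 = -1573530343 / 15835600483609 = -0.00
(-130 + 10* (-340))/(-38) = 1765/19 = 92.89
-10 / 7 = -1.43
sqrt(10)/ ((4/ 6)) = 4.74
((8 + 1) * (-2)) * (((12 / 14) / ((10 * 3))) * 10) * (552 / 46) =-61.71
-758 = -758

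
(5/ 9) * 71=355/ 9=39.44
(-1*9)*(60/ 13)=-540/ 13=-41.54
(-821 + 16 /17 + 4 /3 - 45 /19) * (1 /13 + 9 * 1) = -93885520 /12597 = -7453.01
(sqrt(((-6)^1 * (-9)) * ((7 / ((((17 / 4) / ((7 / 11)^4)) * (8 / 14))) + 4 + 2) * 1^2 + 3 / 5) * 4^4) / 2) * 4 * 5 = 192 * sqrt(1122235365) / 2057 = 3126.86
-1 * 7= -7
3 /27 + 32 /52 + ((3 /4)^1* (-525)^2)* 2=96744545 /234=413438.23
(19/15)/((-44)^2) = 0.00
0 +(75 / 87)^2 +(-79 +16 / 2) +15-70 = -105341 / 841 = -125.26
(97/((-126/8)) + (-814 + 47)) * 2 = -97418/63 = -1546.32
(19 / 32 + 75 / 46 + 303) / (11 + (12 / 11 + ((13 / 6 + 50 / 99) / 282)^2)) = 43772905168245 / 1733998065934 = 25.24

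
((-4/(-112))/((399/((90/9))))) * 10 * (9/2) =75/1862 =0.04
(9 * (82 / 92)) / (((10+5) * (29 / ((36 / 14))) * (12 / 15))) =1107 / 18676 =0.06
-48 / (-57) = 16 / 19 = 0.84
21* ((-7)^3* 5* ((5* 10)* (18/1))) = -32413500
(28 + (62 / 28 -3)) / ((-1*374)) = -381 / 5236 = -0.07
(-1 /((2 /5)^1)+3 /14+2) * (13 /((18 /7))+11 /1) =-289 /63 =-4.59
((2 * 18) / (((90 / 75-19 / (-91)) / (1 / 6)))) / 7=390 / 641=0.61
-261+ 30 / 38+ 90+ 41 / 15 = -167.48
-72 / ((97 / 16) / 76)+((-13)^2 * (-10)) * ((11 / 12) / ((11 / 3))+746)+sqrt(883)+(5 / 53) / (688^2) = -1262035.38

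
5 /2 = 2.50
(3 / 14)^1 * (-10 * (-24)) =360 / 7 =51.43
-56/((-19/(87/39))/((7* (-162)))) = -1841616/247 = -7455.94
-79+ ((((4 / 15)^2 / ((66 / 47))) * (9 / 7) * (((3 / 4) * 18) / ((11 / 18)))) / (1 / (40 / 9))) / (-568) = -23757499 / 300685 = -79.01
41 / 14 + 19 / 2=87 / 7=12.43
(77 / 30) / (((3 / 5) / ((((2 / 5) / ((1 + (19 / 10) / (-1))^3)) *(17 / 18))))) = -2.22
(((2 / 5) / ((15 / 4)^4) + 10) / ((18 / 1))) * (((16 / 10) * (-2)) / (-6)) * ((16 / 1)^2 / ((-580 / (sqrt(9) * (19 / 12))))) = -3078622592 / 4954921875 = -0.62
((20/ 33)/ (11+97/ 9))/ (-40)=-3/ 4312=-0.00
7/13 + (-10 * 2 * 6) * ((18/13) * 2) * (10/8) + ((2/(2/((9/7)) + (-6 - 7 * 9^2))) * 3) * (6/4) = -27737252/66859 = -414.86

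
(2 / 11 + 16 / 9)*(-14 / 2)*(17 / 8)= -11543 / 396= -29.15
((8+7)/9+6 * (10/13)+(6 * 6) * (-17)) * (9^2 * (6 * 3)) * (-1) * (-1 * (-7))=80365446/13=6181957.38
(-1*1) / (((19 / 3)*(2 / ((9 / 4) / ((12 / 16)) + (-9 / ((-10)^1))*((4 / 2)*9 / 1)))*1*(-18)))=8 / 95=0.08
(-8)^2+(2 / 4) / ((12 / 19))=1555 / 24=64.79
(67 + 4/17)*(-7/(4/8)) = -16002/17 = -941.29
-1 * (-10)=10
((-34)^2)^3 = 1544804416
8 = 8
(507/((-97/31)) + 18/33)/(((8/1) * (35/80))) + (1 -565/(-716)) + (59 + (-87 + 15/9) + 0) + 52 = -42819715/2291916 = -18.68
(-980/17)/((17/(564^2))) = -311734080/289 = -1078664.64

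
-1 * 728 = -728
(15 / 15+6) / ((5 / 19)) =133 / 5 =26.60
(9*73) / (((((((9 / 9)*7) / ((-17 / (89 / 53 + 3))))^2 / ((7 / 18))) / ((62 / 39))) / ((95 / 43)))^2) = 434179420461928825 / 4881890682998784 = 88.94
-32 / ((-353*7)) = 32 / 2471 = 0.01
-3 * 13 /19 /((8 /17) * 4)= -663 /608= -1.09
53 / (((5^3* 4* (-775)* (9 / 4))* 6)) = -53 / 5231250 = -0.00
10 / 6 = 5 / 3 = 1.67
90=90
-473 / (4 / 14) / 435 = -3311 / 870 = -3.81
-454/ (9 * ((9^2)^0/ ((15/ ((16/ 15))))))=-5675/ 8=-709.38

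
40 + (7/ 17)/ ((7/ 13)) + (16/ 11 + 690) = 136925/ 187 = 732.22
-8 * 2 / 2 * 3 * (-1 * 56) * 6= 8064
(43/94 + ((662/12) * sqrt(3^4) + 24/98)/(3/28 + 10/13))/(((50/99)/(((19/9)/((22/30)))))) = 6787125831/2099020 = 3233.47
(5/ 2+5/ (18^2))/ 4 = 815/ 1296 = 0.63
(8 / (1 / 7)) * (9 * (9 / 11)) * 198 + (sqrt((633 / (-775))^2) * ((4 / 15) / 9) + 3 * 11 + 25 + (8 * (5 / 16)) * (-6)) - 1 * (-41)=2850404344 / 34875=81732.02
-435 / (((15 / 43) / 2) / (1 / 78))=-1247 / 39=-31.97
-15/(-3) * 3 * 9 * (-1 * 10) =-1350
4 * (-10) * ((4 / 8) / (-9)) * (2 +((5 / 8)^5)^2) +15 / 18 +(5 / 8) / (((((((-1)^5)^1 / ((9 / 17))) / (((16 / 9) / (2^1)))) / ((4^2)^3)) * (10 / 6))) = -9823074080369 / 13690208256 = -717.53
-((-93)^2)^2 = -74805201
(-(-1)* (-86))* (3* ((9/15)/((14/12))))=-4644/35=-132.69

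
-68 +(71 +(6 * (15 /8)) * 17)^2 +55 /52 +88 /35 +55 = 68765.63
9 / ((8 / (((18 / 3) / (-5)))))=-27 / 20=-1.35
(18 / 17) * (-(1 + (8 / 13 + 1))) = -36 / 13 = -2.77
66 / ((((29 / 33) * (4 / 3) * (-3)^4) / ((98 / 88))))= 539 / 696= 0.77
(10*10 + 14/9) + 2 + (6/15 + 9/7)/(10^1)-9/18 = 162578/1575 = 103.22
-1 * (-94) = 94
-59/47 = -1.26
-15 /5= -3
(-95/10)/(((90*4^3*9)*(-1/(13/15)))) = 247/1555200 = 0.00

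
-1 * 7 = -7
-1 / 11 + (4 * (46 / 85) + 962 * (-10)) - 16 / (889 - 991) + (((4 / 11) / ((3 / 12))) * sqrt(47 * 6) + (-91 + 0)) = -27233098 / 2805 + 16 * sqrt(282) / 11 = -9684.34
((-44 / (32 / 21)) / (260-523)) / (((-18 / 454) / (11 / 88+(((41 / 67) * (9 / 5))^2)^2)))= -2812598222003647 / 635969378760000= -4.42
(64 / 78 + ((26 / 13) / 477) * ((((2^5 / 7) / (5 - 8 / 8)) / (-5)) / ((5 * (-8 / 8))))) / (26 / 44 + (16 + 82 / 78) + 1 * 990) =0.00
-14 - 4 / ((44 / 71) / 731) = -52055 / 11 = -4732.27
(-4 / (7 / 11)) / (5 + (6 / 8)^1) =-176 / 161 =-1.09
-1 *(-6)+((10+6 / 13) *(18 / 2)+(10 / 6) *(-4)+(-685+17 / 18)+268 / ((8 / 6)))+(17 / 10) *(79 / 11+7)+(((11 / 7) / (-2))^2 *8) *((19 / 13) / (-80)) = -922105957 / 2522520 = -365.55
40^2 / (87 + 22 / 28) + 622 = 786838 / 1229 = 640.23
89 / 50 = 1.78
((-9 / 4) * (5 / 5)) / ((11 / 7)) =-63 / 44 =-1.43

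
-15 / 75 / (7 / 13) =-13 / 35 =-0.37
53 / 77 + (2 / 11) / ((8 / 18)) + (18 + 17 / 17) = 3095 / 154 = 20.10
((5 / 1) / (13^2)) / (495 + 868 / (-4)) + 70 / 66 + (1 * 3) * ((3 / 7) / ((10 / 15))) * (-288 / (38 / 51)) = -153494729309 / 206203998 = -744.38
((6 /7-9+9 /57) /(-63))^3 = 1643032 /806954491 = 0.00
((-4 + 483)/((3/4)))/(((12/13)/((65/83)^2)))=26309075/62001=424.33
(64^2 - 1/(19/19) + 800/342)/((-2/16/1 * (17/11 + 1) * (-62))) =7707095/37107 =207.70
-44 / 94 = -22 / 47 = -0.47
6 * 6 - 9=27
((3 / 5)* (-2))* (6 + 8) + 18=6 / 5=1.20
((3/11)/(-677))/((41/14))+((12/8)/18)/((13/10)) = 1523359/23815506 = 0.06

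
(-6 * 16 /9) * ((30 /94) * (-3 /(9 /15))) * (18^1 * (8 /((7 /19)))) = 2188800 /329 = 6652.89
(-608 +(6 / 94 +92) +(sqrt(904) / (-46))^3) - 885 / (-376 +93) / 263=-1804787226 / 3498163 - 226 * sqrt(226) / 12167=-516.20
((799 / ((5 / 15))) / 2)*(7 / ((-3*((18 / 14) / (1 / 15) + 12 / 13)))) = -508963 / 3678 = -138.38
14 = 14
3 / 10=0.30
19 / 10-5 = -3.10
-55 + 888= 833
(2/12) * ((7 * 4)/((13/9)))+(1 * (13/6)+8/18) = 1367/234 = 5.84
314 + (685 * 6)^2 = 16892414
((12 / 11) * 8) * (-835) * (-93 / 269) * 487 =3630526560 / 2959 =1226943.75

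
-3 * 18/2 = -27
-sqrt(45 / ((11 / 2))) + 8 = 8 - 3 * sqrt(110) / 11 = 5.14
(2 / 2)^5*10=10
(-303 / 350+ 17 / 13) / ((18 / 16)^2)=64352 / 184275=0.35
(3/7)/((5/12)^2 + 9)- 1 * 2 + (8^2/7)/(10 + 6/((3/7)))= -43618/27741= -1.57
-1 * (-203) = 203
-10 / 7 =-1.43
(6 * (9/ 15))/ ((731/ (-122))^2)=267912/ 2671805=0.10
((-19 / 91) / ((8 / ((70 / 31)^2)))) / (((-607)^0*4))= -3325 / 99944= -0.03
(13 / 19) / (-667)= -13 / 12673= -0.00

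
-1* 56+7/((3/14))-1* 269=-877/3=-292.33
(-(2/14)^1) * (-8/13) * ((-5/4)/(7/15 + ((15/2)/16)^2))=-153600/959413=-0.16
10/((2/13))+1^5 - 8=58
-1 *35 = -35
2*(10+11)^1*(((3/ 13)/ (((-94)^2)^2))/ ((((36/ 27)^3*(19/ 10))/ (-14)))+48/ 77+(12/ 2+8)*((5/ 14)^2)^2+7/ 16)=4500597132845883/ 83154761033344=54.12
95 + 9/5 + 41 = 689/5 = 137.80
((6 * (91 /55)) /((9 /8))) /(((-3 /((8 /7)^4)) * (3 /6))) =-1703936 /169785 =-10.04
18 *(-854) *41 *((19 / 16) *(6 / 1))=-8981091 / 2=-4490545.50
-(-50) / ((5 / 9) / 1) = 90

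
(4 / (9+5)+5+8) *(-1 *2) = -186 / 7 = -26.57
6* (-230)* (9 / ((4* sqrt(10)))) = -621* sqrt(10) / 2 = -981.89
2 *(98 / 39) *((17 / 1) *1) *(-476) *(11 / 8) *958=-2089200652 / 39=-53569247.49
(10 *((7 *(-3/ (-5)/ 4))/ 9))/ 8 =7/ 48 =0.15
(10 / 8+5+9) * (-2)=-30.50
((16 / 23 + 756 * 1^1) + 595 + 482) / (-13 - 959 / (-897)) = -1644825 / 10702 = -153.69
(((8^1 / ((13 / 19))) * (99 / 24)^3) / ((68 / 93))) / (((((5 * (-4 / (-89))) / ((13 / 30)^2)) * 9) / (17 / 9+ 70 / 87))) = 637649515789 / 2271744000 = 280.69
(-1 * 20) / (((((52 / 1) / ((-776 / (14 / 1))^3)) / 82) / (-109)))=-2610390807680 / 4459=-585420679.00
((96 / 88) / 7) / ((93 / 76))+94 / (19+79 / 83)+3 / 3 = 11539835 / 1976436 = 5.84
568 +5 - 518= 55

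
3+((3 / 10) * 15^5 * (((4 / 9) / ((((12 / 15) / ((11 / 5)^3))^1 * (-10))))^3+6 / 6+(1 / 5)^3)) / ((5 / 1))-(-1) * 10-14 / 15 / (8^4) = 3504788064781 / 96000000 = 36508.21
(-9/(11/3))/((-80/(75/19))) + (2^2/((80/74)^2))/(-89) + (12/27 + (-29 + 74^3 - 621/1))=6772941700759/16740900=404574.53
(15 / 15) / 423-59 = -24956 / 423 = -59.00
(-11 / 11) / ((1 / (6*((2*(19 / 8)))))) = -57 / 2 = -28.50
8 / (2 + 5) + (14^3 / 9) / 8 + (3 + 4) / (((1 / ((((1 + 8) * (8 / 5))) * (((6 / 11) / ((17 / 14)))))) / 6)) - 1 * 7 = 17902928 / 58905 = 303.93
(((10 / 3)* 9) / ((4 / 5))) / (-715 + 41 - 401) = -3 / 86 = -0.03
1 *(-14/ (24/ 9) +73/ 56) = -221/ 56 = -3.95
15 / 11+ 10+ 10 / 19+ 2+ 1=3112 / 209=14.89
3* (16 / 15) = 16 / 5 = 3.20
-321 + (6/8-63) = -1533/4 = -383.25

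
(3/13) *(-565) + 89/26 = -126.96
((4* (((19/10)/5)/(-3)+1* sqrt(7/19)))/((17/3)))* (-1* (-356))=120.70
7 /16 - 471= -7529 /16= -470.56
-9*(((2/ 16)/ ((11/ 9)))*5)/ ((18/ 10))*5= -1125/ 88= -12.78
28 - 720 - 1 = -693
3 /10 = 0.30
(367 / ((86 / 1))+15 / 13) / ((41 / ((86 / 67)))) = 6061 / 35711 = 0.17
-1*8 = -8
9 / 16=0.56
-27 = -27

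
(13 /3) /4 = 13 /12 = 1.08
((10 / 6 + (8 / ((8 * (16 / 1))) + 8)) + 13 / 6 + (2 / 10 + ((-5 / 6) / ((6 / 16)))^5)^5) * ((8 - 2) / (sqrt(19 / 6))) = -16469905433154853587083604861555322891 * sqrt(114) / 113667181384543326555289425000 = -1547064570.19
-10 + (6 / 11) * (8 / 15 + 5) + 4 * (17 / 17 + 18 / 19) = 844 / 1045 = 0.81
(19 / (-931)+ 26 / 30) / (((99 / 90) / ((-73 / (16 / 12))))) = -22703 / 539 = -42.12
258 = 258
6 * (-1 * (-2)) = 12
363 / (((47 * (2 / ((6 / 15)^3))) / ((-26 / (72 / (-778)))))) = 1223794 / 17625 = 69.44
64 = 64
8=8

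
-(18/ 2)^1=-9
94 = 94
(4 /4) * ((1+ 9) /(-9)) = -10 /9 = -1.11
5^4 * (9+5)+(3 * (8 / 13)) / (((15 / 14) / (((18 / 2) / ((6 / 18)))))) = 8796.52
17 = 17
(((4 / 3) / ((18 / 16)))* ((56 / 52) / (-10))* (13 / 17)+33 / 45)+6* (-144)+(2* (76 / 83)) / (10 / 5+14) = -328872281 / 380970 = -863.25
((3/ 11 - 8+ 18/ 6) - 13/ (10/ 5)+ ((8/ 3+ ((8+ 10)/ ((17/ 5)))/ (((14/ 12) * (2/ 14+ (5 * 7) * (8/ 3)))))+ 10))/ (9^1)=3277165/ 19822374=0.17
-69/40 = -1.72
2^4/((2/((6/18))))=8/3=2.67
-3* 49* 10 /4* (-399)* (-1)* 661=-193848165 /2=-96924082.50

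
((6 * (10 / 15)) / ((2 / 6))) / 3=4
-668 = -668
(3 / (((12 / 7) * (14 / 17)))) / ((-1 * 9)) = -17 / 72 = -0.24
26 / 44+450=9913 / 22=450.59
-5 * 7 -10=-45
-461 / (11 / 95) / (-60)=8759 / 132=66.36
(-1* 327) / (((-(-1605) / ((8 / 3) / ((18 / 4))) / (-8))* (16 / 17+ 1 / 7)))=1660288 / 1863405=0.89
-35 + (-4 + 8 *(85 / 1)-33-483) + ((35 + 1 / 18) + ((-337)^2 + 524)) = 2056555 / 18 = 114253.06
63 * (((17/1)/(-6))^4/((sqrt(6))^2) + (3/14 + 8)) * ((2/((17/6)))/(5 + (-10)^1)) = -1031767/6120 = -168.59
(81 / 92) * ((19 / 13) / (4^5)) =1539 / 1224704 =0.00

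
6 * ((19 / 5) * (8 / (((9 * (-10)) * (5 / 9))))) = -456 / 125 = -3.65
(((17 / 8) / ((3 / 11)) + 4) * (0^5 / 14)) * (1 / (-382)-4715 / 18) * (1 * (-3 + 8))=0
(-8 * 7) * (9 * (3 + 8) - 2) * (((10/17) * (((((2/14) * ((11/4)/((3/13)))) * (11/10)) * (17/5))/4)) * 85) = -2593877/6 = -432312.83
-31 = -31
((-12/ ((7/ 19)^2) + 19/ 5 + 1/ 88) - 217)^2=42281556890329/ 464833600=90960.63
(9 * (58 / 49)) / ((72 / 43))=1247 / 196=6.36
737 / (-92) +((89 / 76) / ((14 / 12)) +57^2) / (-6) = -3362931 / 6118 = -549.68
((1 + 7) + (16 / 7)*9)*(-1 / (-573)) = 200 / 4011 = 0.05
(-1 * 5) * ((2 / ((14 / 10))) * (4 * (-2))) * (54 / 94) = 10800 / 329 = 32.83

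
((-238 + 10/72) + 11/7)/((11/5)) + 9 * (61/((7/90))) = 19268635/2772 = 6951.17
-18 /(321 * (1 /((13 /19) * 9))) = -702 /2033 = -0.35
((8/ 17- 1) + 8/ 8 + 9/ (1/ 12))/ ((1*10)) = 922/ 85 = 10.85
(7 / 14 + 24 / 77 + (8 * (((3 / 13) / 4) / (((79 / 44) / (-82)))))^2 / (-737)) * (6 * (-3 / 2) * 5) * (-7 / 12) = 34086790785 / 6218682184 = 5.48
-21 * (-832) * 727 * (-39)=-495383616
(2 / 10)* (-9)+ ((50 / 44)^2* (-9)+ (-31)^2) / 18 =2219087 / 43560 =50.94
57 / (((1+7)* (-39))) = -19 / 104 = -0.18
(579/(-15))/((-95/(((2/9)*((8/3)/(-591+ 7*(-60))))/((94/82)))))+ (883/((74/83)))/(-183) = -5.41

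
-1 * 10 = -10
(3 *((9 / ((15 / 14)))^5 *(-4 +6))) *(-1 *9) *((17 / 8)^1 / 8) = -1874602359 / 3125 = -599872.75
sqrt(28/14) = sqrt(2) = 1.41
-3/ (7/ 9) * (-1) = 27/ 7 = 3.86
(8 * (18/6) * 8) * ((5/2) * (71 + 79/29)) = 1026240/29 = 35387.59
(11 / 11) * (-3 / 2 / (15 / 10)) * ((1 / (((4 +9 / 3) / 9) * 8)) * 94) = -423 / 28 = -15.11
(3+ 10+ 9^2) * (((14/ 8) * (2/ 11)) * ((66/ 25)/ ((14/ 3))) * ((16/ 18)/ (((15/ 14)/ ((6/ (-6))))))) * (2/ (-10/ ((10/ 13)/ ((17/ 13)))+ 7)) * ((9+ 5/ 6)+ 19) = 80.95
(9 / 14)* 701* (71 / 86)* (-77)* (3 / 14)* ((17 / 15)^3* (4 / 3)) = -2689774153 / 225750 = -11914.84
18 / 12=3 / 2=1.50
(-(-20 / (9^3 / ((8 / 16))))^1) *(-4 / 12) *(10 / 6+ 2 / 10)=-56 / 6561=-0.01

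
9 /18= 1 /2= 0.50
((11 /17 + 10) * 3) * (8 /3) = 1448 /17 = 85.18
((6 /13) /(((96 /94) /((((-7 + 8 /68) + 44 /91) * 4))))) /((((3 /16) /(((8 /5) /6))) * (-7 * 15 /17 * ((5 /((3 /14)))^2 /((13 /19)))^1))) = 195896 /58524375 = 0.00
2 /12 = 1 /6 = 0.17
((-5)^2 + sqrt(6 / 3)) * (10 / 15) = 17.61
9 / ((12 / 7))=21 / 4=5.25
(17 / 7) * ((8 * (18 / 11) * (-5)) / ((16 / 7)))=-765 / 11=-69.55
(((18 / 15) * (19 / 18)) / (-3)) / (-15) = 19 / 675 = 0.03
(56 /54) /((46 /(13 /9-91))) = -11284 /5589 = -2.02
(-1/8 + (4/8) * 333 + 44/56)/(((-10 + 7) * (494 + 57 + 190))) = -9361/124488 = -0.08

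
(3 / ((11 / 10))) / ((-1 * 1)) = -30 / 11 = -2.73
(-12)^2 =144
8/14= 4/7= 0.57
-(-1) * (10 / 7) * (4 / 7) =40 / 49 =0.82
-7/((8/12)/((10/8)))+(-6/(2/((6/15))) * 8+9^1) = -549/40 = -13.72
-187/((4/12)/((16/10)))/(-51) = 88/5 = 17.60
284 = 284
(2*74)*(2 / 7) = 296 / 7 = 42.29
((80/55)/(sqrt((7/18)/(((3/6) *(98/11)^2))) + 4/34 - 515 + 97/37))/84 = -43334819136/1281976386839951 - 3165128 *sqrt(7)/1281976386839951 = -0.00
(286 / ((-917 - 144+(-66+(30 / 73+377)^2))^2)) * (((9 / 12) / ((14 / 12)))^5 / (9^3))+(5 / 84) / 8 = 0.01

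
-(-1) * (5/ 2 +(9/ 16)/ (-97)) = 3871/ 1552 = 2.49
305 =305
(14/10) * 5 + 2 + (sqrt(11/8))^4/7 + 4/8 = 4377/448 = 9.77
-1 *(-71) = 71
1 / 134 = 0.01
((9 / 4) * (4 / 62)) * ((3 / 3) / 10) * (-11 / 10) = -99 / 6200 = -0.02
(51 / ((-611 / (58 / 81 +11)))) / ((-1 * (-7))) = -1241 / 8883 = -0.14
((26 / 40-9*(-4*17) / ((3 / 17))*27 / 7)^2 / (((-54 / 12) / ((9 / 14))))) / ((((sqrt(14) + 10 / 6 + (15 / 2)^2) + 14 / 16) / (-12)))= 89081479617629958 / 17002998775-1515205890023472*sqrt(14) / 17002998775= 4905728.65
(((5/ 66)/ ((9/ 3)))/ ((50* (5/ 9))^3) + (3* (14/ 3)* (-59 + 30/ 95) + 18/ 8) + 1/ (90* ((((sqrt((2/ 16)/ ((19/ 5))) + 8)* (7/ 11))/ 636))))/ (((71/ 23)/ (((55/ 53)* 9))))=-5017590794955971849/ 2027565548750000 - 11132* sqrt(190)/ 1610777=-2474.78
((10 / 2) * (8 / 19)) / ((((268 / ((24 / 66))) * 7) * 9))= 40 / 882189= 0.00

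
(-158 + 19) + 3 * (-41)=-262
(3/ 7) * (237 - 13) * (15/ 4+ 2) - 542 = 10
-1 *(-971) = 971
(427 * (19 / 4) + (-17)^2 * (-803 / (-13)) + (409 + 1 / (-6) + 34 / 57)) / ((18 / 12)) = 60136559 / 4446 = 13525.99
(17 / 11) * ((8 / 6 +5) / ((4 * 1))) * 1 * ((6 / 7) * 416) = 67184 / 77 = 872.52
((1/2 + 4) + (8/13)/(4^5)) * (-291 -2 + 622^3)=1802164605395/1664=1083031613.82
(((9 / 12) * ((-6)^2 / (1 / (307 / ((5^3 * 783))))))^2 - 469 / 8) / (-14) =6162199133 / 1471750000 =4.19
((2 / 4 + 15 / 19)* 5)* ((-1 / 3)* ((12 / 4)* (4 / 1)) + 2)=-245 / 19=-12.89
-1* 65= -65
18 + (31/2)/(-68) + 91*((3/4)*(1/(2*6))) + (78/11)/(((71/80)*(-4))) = 4559241/212432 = 21.46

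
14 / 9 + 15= 149 / 9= 16.56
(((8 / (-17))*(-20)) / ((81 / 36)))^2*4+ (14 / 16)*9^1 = 14581967 / 187272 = 77.87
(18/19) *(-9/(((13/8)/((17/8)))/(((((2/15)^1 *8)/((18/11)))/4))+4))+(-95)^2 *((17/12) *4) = 9476727061/185307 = 51140.69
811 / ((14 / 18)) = 7299 / 7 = 1042.71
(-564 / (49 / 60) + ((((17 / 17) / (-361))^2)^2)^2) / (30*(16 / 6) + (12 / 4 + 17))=-9760857435128300314324991 / 1413362926481343721636900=-6.91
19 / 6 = 3.17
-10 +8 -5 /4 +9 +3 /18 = 71 /12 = 5.92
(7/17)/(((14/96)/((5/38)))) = 120/323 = 0.37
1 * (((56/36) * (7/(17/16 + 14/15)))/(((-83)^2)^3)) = 7840/469813316531253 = 0.00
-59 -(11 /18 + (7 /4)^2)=-9025 /144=-62.67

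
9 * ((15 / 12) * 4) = 45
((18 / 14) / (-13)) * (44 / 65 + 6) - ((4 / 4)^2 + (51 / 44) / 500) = -6181819 / 3718000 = -1.66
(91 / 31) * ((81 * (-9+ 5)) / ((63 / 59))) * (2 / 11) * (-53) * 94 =806821.02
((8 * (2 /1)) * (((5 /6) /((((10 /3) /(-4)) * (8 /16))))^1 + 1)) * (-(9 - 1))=128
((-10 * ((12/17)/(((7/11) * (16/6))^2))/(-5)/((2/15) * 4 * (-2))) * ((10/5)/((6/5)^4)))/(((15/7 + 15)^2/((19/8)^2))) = -5460125/641728512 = -0.01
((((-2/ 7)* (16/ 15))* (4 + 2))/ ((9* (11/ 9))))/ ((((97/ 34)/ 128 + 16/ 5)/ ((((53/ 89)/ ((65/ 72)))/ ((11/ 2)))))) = -2125725696/ 343565937715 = -0.01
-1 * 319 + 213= -106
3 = 3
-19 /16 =-1.19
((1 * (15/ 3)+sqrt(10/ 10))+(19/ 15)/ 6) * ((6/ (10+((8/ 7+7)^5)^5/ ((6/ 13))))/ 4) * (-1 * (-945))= 47228413578705851911720119/ 683476339897259023519361086850842567644016774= 0.00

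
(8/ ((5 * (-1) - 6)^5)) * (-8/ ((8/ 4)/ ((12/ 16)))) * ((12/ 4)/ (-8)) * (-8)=72/ 161051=0.00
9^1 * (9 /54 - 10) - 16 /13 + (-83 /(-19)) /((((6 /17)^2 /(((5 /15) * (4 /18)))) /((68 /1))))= 10433047 /120042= 86.91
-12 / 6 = -2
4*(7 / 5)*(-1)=-28 / 5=-5.60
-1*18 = -18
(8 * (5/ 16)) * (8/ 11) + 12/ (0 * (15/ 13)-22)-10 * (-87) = 9584/ 11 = 871.27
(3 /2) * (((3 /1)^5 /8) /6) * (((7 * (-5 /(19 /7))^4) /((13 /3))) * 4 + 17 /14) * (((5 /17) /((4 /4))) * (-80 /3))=-3631910280525 /806426348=-4503.71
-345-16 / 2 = -353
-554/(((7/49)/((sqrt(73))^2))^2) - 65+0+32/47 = -6799071621/47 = -144661098.32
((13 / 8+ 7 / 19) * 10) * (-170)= -3388.82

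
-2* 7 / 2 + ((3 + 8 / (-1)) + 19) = 7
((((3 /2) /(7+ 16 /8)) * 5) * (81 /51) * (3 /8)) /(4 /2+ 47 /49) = 1323 /7888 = 0.17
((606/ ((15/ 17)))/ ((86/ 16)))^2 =754710784/ 46225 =16326.90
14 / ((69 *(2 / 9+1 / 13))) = 78 / 115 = 0.68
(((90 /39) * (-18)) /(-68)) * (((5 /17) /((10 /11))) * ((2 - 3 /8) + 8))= 114345 /60112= 1.90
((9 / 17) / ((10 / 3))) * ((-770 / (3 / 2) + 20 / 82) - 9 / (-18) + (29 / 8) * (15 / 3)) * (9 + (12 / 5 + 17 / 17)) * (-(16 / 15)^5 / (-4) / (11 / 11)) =-494244429824 / 1470234375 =-336.17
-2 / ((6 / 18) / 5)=-30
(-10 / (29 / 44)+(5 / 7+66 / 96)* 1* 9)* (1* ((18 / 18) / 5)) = -8303 / 16240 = -0.51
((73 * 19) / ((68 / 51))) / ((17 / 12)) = 12483 / 17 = 734.29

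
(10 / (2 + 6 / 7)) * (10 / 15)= 7 / 3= 2.33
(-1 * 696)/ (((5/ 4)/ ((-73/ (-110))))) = -369.51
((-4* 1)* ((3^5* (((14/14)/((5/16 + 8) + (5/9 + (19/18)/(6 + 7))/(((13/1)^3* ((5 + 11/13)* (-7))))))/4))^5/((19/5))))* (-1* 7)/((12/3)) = 201032745878042403476671425504381461069631851520/5234526362498260122789855833021042773921499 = 38405.15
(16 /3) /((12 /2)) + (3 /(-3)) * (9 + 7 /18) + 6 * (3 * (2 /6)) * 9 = 45.50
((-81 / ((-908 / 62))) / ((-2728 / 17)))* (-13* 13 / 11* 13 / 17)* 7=1245699 / 439472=2.83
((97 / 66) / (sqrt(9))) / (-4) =-97 / 792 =-0.12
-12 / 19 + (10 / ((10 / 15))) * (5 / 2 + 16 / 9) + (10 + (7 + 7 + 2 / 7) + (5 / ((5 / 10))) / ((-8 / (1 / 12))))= 186661 / 2128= 87.72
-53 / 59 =-0.90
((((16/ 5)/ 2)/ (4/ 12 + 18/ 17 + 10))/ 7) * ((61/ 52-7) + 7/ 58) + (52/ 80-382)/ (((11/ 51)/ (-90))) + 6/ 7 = 5367647425347/ 33731698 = 159127.70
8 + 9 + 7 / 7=18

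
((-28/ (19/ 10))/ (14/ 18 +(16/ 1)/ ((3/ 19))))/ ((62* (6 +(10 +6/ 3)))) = -0.00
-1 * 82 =-82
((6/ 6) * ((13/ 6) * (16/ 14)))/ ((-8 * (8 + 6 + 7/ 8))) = -52/ 2499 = -0.02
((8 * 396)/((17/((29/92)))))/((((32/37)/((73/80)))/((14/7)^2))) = 7754571/31280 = 247.91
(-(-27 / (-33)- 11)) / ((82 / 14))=784 / 451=1.74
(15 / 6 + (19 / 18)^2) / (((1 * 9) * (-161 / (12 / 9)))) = -1171 / 352107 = -0.00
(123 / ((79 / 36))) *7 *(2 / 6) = 10332 / 79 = 130.78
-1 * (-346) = 346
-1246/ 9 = -138.44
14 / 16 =7 / 8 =0.88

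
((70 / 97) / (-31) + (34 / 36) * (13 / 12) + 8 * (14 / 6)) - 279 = -168440197 / 649512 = -259.33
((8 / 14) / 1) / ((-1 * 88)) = -1 / 154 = -0.01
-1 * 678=-678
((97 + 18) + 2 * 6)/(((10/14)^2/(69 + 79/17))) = 18332.23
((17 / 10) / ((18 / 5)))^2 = 289 / 1296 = 0.22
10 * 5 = 50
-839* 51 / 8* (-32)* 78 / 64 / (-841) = -1668771 / 6728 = -248.03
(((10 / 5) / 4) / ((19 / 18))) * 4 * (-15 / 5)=-108 / 19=-5.68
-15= -15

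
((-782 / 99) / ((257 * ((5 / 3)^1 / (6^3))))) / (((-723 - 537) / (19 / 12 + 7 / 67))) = 530587 / 99439725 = 0.01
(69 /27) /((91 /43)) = 989 /819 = 1.21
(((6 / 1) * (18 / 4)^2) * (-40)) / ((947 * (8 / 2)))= -1215 / 947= -1.28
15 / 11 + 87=972 / 11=88.36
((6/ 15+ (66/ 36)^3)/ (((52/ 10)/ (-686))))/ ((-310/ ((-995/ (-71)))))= 483737359/ 12360816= 39.13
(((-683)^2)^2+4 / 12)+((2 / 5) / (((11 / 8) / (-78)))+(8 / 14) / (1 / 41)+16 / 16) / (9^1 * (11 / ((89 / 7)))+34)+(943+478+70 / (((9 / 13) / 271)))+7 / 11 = 2804221337481302429 / 12886335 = 217612015944.12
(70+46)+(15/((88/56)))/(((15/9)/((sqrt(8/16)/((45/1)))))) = 7*sqrt(2)/110+116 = 116.09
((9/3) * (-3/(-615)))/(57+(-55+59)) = 3/12505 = 0.00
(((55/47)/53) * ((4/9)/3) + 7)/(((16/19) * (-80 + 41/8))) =-8949361/80573886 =-0.11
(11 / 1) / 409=11 / 409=0.03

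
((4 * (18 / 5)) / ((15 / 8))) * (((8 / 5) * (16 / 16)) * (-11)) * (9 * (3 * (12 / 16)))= -342144 / 125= -2737.15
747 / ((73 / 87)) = 64989 / 73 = 890.26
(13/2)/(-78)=-1/12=-0.08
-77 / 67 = -1.15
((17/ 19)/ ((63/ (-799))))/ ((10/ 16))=-108664/ 5985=-18.16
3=3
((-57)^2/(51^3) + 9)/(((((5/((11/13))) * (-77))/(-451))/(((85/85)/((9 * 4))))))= 14997103/60356205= 0.25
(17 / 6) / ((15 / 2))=17 / 45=0.38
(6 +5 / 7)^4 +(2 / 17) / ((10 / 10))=82959379 / 40817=2032.47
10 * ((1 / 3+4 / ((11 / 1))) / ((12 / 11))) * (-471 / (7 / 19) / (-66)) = 343045 / 2772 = 123.75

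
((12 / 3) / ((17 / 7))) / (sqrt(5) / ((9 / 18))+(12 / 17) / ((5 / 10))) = -168 / 1301+238 * sqrt(5) / 1301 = 0.28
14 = 14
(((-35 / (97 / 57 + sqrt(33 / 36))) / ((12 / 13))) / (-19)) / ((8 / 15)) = 662025 / 205784 -129675* sqrt(33) / 411568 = 1.41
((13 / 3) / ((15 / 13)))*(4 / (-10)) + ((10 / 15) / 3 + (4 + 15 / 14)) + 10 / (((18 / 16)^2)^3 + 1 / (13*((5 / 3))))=106520798719 / 12365533950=8.61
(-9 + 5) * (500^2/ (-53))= 1000000/ 53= 18867.92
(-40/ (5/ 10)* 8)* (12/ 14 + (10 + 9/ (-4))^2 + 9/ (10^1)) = -276952/ 7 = -39564.57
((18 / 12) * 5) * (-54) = -405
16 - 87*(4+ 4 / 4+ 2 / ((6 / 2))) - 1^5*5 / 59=-28148 / 59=-477.08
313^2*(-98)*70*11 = -7392740740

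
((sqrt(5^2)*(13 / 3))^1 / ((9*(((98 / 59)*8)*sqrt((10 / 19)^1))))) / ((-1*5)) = -767*sqrt(190) / 211680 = -0.05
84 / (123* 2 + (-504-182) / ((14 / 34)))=-21 / 355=-0.06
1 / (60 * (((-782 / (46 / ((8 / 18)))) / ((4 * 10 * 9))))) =-27 / 34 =-0.79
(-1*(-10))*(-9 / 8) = -45 / 4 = -11.25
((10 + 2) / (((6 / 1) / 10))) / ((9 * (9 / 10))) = 200 / 81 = 2.47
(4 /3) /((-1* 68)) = -0.02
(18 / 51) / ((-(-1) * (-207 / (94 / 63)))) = -188 / 73899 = -0.00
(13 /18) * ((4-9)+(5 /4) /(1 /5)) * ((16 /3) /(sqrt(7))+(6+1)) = 130 * sqrt(7) /189+455 /72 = 8.14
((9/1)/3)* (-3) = -9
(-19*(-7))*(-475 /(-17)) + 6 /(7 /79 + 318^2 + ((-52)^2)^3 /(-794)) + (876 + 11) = 60863420049728972 /13222047957929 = 4603.18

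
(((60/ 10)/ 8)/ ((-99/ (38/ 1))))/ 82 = -0.00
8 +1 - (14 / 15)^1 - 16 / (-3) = 67 / 5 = 13.40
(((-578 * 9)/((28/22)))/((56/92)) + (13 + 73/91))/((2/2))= -8537105/1274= -6701.02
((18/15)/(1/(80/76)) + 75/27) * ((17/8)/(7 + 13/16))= 23494/21375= 1.10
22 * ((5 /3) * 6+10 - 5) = 330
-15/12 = -5/4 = -1.25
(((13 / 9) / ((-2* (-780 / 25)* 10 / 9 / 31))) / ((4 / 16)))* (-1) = -31 / 12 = -2.58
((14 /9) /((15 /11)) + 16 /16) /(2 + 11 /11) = 289 /405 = 0.71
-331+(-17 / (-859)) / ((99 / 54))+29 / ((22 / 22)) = -2853496 / 9449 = -301.99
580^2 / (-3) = -336400 / 3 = -112133.33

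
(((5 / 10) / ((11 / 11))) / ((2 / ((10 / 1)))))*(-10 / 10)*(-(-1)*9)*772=-17370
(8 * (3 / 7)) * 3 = 72 / 7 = 10.29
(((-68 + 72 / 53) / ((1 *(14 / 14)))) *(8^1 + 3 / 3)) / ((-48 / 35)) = 92715 / 212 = 437.33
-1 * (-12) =12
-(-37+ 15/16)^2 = -332929/256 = -1300.50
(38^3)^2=3010936384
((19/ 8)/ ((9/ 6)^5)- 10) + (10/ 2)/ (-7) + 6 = -4.40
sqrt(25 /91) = 5*sqrt(91) /91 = 0.52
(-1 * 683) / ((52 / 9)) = -118.21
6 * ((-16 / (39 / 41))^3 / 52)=-141150208 / 257049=-549.12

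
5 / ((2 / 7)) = 35 / 2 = 17.50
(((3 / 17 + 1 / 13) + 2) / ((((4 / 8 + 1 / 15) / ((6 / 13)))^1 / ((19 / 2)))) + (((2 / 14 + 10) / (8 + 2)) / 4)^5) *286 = 16122575023607054101 / 3232967628800000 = 4986.93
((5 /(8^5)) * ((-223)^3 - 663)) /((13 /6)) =-83176725 /106496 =-781.03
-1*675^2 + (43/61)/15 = -416896832/915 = -455624.95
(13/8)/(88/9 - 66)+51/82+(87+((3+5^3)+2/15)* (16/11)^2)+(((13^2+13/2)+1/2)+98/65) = 38177069743/71200272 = 536.19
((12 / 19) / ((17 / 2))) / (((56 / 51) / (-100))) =-900 / 133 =-6.77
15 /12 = 5 /4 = 1.25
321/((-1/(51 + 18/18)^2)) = -867984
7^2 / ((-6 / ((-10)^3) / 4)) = 32666.67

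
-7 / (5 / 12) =-84 / 5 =-16.80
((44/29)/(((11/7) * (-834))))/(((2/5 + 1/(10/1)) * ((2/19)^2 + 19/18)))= -60648/27938861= -0.00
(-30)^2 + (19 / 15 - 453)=6724 / 15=448.27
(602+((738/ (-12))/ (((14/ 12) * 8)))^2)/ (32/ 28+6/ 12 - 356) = -184003/ 101024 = -1.82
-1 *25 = -25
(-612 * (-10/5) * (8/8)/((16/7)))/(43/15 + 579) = 16065/17456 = 0.92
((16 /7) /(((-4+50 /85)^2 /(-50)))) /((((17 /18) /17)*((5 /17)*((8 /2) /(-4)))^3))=204459408 /29435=6946.13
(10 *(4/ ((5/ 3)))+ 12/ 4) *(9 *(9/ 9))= 243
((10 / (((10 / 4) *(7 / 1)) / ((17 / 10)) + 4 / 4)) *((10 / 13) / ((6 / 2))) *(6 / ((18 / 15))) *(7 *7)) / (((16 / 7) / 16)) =728875 / 1872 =389.36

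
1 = 1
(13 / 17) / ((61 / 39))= 507 / 1037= 0.49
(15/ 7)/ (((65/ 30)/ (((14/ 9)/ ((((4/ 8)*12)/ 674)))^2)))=31799320/ 1053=30198.78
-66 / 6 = -11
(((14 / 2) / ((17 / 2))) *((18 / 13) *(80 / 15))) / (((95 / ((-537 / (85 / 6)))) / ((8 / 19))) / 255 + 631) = 14846976 / 1540438289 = 0.01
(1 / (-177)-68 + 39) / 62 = -2567 / 5487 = -0.47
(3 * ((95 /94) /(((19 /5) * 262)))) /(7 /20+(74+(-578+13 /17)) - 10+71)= -6375 /925033837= -0.00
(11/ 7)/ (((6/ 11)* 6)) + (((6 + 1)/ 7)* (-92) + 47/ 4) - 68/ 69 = -80.76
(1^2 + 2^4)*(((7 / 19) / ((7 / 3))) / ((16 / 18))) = 459 / 152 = 3.02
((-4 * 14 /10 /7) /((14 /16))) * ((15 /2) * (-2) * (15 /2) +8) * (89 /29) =297616 /1015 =293.22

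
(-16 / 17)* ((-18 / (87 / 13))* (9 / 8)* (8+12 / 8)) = 13338 / 493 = 27.05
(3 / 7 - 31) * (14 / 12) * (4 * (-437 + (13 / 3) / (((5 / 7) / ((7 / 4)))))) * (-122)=-333960482 / 45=-7421344.04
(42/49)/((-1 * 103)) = -6/721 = -0.01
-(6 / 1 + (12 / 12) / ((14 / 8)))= -46 / 7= -6.57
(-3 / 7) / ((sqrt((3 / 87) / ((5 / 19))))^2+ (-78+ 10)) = 435 / 68887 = 0.01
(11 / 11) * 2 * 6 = 12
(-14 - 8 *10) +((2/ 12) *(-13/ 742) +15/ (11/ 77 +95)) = -15458567/ 164724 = -93.85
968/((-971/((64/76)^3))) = -3964928/6660089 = -0.60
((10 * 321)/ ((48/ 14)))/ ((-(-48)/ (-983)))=-3681335/ 192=-19173.62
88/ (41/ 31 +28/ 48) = 32736/ 709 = 46.17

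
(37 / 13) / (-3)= -0.95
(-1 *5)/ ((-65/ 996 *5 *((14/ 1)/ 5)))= 498/ 91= 5.47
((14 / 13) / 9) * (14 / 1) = 196 / 117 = 1.68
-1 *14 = -14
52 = 52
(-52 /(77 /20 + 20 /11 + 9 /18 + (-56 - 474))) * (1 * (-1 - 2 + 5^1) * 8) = 1.59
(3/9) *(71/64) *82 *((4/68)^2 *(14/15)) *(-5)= -20377/41616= -0.49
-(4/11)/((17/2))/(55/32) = -256/10285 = -0.02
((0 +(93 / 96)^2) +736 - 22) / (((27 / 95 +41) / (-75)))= -1298.81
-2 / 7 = -0.29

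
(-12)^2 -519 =-375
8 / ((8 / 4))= 4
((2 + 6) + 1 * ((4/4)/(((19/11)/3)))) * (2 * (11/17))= 4070/323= 12.60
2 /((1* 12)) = 0.17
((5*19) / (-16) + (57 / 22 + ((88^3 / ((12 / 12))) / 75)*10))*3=272578.76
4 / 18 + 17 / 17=11 / 9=1.22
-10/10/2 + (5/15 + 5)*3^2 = 95/2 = 47.50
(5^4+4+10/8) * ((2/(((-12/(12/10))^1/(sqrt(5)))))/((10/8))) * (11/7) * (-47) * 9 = 11730213 * sqrt(5)/175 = 149883.16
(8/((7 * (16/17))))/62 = 17/868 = 0.02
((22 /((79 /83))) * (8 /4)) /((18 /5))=9130 /711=12.84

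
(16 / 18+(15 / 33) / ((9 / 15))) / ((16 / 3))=0.31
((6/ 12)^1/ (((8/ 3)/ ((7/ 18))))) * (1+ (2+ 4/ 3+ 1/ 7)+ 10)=19/ 18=1.06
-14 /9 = -1.56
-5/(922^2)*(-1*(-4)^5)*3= -3840/212521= -0.02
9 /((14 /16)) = 72 /7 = 10.29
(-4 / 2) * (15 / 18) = -5 / 3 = -1.67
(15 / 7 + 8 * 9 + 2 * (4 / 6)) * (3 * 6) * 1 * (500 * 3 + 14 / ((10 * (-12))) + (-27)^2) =42393361 / 14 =3028097.21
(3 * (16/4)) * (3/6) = 6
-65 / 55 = -13 / 11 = -1.18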